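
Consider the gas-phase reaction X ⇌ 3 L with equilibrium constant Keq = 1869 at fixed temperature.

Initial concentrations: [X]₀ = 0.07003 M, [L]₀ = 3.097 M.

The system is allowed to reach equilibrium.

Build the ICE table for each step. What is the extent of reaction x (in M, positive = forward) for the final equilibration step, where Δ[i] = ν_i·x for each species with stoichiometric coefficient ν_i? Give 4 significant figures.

Q₀ = 424.2 vs Keq = 1869 ⇒ Q<K, forward
Step 1:
                   X          L
  I          0.07003      3.097
  C         -0.05163     0.1549
  E           0.0184      3.252
  solve Keq expr → x = 0.05163; check Q = 1869

x = 0.05163 M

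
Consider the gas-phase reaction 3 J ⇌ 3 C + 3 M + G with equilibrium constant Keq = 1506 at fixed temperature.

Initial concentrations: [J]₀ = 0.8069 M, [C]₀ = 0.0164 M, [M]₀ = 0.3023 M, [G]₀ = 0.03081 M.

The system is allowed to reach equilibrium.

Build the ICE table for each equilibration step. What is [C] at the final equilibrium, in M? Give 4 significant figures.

Q₀ = 7.1463e-09 vs Keq = 1506 ⇒ Q<K, forward
Step 1:
                    J           C           M           G
  Initial      0.8069      0.0164      0.3023     0.03081
  Change      -0.7596      0.7596      0.7596      0.2532
  Equil       0.04726       0.776       1.062       0.284
  solve Keq expr → x = 0.2532; check Q = 1506

[C]_eq = 0.776 M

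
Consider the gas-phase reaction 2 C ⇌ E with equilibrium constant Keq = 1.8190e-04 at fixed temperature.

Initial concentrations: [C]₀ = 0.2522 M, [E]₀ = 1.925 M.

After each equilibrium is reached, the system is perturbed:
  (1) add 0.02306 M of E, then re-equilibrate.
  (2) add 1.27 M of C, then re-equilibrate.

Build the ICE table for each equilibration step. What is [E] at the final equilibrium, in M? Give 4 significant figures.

[E]_eq = 0.005319 M

Q₀ = 30.26 vs Keq = 1.8190e-04 ⇒ Q>K, reverse
Step 1:
                    C           E
  Initial      0.2522       1.925
  Change        3.844      -1.922
  Equil         4.096    0.003052
  solve Keq expr → x = -1.922; check Q = 1.8190e-04
Then add 0.02306 M of E.
Step 2:
                    C           E
  Initial       4.096     0.02611
  Change      0.04598    -0.02299
  Equil         4.142    0.003121
  solve Keq expr → x = -0.02299; check Q = 1.8190e-04
Then add 1.27 M of C.
Step 3:
                    C           E
  Initial       5.412    0.003121
  Change    -0.004397    0.002198
  Equil         5.408    0.005319
  solve Keq expr → x = 0.002198; check Q = 1.8190e-04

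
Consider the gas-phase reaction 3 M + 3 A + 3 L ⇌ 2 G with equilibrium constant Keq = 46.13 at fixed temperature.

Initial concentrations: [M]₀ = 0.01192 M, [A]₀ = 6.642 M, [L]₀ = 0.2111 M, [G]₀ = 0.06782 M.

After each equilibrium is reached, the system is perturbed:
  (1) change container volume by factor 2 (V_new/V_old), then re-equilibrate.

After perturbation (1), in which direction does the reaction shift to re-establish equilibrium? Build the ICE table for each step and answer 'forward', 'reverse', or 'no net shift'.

Direction: reverse

Q₀ = 985.2 vs Keq = 46.13 ⇒ Q>K, reverse
Step 1:
                  M         A         L         G
  Initial   0.01192     6.642    0.2111   0.06782
  Change    0.01558   0.01558   0.01558  -0.01039
  Equil      0.0275     6.658    0.2267   0.05743
  solve Keq expr → x = -0.005194; check Q = 46.13
Then change container volume by factor 2 (V_new/V_old).
Step 2:
                  M         A         L         G
  Initial   0.01375     3.329    0.1133   0.02872
  Change    0.02202   0.02202   0.02202  -0.01468
  Equil     0.03577     3.351    0.1354   0.01404
  solve Keq expr → x = -0.00734; check Q = 46.13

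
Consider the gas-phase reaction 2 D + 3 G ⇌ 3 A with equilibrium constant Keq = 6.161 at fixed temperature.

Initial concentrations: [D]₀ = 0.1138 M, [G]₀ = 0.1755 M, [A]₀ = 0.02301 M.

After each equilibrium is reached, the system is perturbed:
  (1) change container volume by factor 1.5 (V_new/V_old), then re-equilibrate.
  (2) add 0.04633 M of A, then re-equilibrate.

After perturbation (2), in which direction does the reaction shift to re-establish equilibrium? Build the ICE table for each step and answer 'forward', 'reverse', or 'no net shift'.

Direction: reverse

Q₀ = 0.174 vs Keq = 6.161 ⇒ Q<K, forward
Step 1:
                  D         G         A
  Initial    0.1138    0.1755   0.02301
  Change   -0.02084  -0.03126   0.03126
  Equil     0.09296    0.1442   0.05427
  solve Keq expr → x = 0.01042; check Q = 6.161
Then change container volume by factor 1.5 (V_new/V_old).
Step 2:
                  D         G         A
  Initial   0.06198   0.09616   0.03618
  Change   0.003822  0.005732 -0.005732
  Equil      0.0658    0.1019   0.03044
  solve Keq expr → x = -0.001911; check Q = 6.161
Then add 0.04633 M of A.
Step 3:
                  D         G         A
  Initial    0.0658    0.1019   0.07677
  Change    0.01989   0.02984  -0.02984
  Equil     0.08569    0.1317   0.04694
  solve Keq expr → x = -0.009946; check Q = 6.161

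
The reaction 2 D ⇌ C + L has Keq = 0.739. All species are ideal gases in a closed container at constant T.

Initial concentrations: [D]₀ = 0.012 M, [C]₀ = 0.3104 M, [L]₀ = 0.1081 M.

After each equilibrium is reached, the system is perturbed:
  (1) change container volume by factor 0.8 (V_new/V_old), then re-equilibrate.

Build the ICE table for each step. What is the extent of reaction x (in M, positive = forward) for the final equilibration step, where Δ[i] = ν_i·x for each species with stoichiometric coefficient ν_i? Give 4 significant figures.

Q₀ = 233 vs Keq = 0.739 ⇒ Q>K, reverse
Step 1:
                    D           C           L
  Initial       0.012      0.3104      0.1081
  Change       0.1176    -0.05879    -0.05879
  Equil        0.1296      0.2516     0.04931
  solve Keq expr → x = -0.05879; check Q = 0.739
Then change container volume by factor 0.8 (V_new/V_old).
Step 2:
                    D           C           L
  Initial       0.162      0.3145     0.06164
  Change            0           0           0
  Equil         0.162      0.3145     0.06164
  solve Keq expr → x = 0; check Q = 0.739

x = 0 M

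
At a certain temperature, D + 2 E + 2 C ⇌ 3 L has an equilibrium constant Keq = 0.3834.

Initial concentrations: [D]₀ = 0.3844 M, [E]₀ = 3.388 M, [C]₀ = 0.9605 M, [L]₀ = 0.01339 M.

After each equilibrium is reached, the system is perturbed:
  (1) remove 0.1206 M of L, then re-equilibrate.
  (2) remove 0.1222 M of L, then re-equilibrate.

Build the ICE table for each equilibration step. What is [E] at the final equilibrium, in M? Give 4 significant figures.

[E]_eq = 2.913 M

Q₀ = 5.8976e-07 vs Keq = 0.3834 ⇒ Q<K, forward
Step 1:
                    D           E           C           L
  I            0.3844       3.388      0.9605     0.01339
  C           -0.1947     -0.3894     -0.3894      0.5841
  E            0.1897       2.999      0.5711      0.5975
  solve Keq expr → x = 0.1947; check Q = 0.3834
Then remove 0.1206 M of L.
Step 2:
                    D           E           C           L
  I            0.1897       2.999      0.5711      0.4769
  C          -0.02118    -0.04237    -0.04237     0.06355
  E            0.1685       2.956      0.5287      0.5404
  solve Keq expr → x = 0.02118; check Q = 0.3834
Then remove 0.1222 M of L.
Step 3:
                    D           E           C           L
  I            0.1685       2.956      0.5287      0.4182
  C          -0.02159    -0.04319    -0.04319     0.06478
  E            0.1469       2.913      0.4855       0.483
  solve Keq expr → x = 0.02159; check Q = 0.3834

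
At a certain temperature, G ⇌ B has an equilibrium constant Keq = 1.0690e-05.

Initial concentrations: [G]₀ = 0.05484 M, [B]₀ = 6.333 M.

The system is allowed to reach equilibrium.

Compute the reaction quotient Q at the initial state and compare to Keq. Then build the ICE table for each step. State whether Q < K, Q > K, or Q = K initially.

Q₀ = 115.5 vs Keq = 1.0690e-05 ⇒ Q>K, reverse
Step 1:
                   G          B
  init       0.05484      6.333
  Δ            6.333     -6.333
  eq           6.388 6.8285e-05
  solve Keq expr → x = -6.333; check Q = 1.0690e-05

Q₀ = 115.5; Q > K (proceeds reverse)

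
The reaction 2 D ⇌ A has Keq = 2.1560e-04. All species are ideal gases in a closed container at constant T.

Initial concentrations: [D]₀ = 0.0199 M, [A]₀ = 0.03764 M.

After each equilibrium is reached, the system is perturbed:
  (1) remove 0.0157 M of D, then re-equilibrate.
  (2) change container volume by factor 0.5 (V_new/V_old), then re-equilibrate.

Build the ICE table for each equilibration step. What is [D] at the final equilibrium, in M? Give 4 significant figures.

Q₀ = 95.05 vs Keq = 2.1560e-04 ⇒ Q>K, reverse
Step 1:
                    D           A
  Initial      0.0199     0.03764
  Change      0.07528    -0.03764
  Equil       0.09518  1.9530e-06
  solve Keq expr → x = -0.03764; check Q = 2.1560e-04
Then remove 0.0157 M of D.
Step 2:
                    D           A
  Initial     0.07948  1.9530e-06
  Change   1.1823e-06 -5.9114e-07
  Equil       0.07948  1.3619e-06
  solve Keq expr → x = -5.9114e-07; check Q = 2.1560e-04
Then change container volume by factor 0.5 (V_new/V_old).
Step 3:
                    D           A
  Initial       0.159  2.7237e-06
  Change  -5.4467e-06  2.7234e-06
  Equil        0.1589  5.4471e-06
  solve Keq expr → x = 2.7234e-06; check Q = 2.1560e-04

[D]_eq = 0.1589 M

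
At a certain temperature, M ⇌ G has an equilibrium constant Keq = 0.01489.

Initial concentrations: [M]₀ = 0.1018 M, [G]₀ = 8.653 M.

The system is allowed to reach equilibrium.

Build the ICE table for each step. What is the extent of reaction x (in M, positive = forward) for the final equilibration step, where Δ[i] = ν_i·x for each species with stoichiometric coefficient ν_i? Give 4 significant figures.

Q₀ = 85 vs Keq = 0.01489 ⇒ Q>K, reverse
Step 1:
                    M           G
  I            0.1018       8.653
  C             8.525      -8.525
  E             8.626      0.1284
  solve Keq expr → x = -8.525; check Q = 0.01489

x = -8.525 M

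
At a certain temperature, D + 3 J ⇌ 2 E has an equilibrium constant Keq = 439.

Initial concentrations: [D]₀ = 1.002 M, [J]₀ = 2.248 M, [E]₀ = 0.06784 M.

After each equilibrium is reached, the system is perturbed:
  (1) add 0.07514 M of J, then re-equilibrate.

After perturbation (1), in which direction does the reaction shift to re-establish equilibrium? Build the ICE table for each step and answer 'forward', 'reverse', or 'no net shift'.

Q₀ = 4.0431e-04 vs Keq = 439 ⇒ Q<K, forward
Step 1:
                    D           J           E
  init          1.002       2.248     0.06784
  Δ           -0.6698      -2.009        1.34
  eq           0.3322      0.2386       1.407
  solve Keq expr → x = 0.6698; check Q = 439
Then add 0.07514 M of J.
Step 2:
                    D           J           E
  init         0.3322      0.3137       1.407
  Δ          -0.02159    -0.06477     0.04318
  eq           0.3106       0.249       1.451
  solve Keq expr → x = 0.02159; check Q = 439

Direction: forward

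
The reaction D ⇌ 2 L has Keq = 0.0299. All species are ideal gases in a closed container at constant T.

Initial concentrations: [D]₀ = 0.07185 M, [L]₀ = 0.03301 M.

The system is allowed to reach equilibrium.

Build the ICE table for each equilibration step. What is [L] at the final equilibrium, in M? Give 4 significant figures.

Q₀ = 0.01517 vs Keq = 0.0299 ⇒ Q<K, forward
Step 1:
                   D          L
  I          0.07185    0.03301
  C        -0.005727    0.01145
  E          0.06612    0.04446
  solve Keq expr → x = 0.005727; check Q = 0.0299

[L]_eq = 0.04446 M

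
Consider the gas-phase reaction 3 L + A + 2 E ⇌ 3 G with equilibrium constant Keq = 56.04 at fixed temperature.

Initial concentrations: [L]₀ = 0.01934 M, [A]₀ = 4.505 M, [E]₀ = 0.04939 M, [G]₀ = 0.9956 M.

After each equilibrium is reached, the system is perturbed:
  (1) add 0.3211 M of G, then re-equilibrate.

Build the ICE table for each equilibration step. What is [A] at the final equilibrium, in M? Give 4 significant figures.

[A]_eq = 4.619 M

Q₀ = 1.2414e+07 vs Keq = 56.04 ⇒ Q>K, reverse
Step 1:
                    L           A           E           G
  Initial     0.01934       4.505     0.04939      0.9956
  Change       0.2775      0.0925       0.185     -0.2775
  Equil        0.2969       4.598      0.2344      0.7181
  solve Keq expr → x = -0.0925; check Q = 56.04
Then add 0.3211 M of G.
Step 2:
                    L           A           E           G
  Initial      0.2969       4.598      0.2344       1.039
  Change      0.06359      0.0212     0.04239    -0.06359
  Equil        0.3604       4.619      0.2768      0.9756
  solve Keq expr → x = -0.0212; check Q = 56.04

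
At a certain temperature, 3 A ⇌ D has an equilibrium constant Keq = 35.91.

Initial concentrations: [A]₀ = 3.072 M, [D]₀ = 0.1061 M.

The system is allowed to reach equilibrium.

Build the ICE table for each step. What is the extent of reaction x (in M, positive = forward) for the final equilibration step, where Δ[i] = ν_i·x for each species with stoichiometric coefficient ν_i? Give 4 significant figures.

x = 0.922 M

Q₀ = 0.00366 vs Keq = 35.91 ⇒ Q<K, forward
Step 1:
                  A         D
  I           3.072    0.1061
  C          -2.766     0.922
  E          0.3059     1.028
  solve Keq expr → x = 0.922; check Q = 35.91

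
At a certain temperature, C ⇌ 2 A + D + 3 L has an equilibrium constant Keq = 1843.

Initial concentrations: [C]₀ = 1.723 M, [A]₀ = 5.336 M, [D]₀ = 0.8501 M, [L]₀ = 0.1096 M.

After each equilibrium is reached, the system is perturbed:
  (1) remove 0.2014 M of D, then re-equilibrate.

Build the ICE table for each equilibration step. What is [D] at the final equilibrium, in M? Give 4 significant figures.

[D]_eq = 1.524 M

Q₀ = 0.01849 vs Keq = 1843 ⇒ Q<K, forward
Step 1:
                    C           A           D           L
  I             1.723       5.336      0.8501      0.1096
  C           -0.8528       1.706      0.8528       2.558
  E            0.8702       7.042       1.703       2.668
  solve Keq expr → x = 0.8528; check Q = 1843
Then remove 0.2014 M of D.
Step 2:
                    C           A           D           L
  I            0.8702       7.042       1.502       2.668
  C          -0.02199     0.04398     0.02199     0.06597
  E            0.8482       7.086       1.524       2.734
  solve Keq expr → x = 0.02199; check Q = 1843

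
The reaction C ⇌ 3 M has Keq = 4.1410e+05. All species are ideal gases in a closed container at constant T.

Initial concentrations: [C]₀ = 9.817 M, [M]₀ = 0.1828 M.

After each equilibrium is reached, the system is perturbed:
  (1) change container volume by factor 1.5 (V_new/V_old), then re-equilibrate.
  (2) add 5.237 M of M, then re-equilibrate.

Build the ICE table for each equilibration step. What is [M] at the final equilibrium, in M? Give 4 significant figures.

[M]_eq = 24.88 M

Q₀ = 6.2223e-04 vs Keq = 4.1410e+05 ⇒ Q<K, forward
Step 1:
                  C         M
  init        9.817    0.1828
  Δ          -9.755     29.27
  eq        0.06167     29.45
  solve Keq expr → x = 9.755; check Q = 4.1410e+05
Then change container volume by factor 1.5 (V_new/V_old).
Step 2:
                  C         M
  init      0.04112     19.63
  Δ        -0.02265   0.06795
  eq        0.01846      19.7
  solve Keq expr → x = 0.02265; check Q = 4.1410e+05
Then add 5.237 M of M.
Step 3:
                  C         M
  init      0.01846     24.94
  Δ         0.01873   -0.0562
  eq         0.0372     24.88
  solve Keq expr → x = -0.01873; check Q = 4.1410e+05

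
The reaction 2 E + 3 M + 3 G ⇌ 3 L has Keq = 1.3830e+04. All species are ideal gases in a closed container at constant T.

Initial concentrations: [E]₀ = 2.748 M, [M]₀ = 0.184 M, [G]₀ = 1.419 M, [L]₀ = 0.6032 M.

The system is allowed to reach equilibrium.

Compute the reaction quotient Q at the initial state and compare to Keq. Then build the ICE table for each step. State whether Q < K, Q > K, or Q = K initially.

Q₀ = 1.633 vs Keq = 1.3830e+04 ⇒ Q<K, forward
Step 1:
                  E         M         G         L
  init        2.748     0.184     1.419    0.6032
  Δ         -0.1136   -0.1705   -0.1705    0.1705
  eq          2.634   0.01353     1.249    0.7737
  solve Keq expr → x = 0.05682; check Q = 1.3830e+04

Q₀ = 1.633; Q < K (proceeds forward)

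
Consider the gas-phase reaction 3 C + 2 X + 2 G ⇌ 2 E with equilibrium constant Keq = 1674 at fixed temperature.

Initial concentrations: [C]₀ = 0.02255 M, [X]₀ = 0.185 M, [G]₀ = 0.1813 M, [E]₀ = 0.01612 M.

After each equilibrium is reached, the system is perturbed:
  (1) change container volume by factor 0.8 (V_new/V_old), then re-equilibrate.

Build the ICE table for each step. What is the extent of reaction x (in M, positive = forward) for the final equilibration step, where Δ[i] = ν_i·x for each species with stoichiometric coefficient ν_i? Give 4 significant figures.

x = 0.001947 M

Q₀ = 2.0144e+04 vs Keq = 1674 ⇒ Q>K, reverse
Step 1:
                    C           X           G           E
  init        0.02255       0.185      0.1813     0.01612
  Δ            0.0107    0.007137    0.007137   -0.007137
  eq          0.03325      0.1921      0.1884    0.008983
  solve Keq expr → x = -0.003568; check Q = 1674
Then change container volume by factor 0.8 (V_new/V_old).
Step 2:
                    C           X           G           E
  init        0.04157      0.2402      0.2355     0.01123
  Δ         -0.005841   -0.003894   -0.003894    0.003894
  eq          0.03573      0.2363      0.2317     0.01512
  solve Keq expr → x = 0.001947; check Q = 1674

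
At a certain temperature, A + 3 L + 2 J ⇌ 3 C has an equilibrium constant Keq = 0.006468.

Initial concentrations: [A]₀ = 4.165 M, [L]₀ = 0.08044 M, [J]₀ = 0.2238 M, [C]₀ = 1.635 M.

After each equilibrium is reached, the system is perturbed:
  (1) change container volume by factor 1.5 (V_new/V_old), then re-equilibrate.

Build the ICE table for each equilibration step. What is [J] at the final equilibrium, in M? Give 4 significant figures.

Q₀ = 4.0253e+04 vs Keq = 0.006468 ⇒ Q>K, reverse
Step 1:
                   A          L          J          C
  init         4.165    0.08044     0.2238      1.635
  Δ           0.4073      1.222     0.8147     -1.222
  eq           4.572      1.302      1.038      0.413
  solve Keq expr → x = -0.4073; check Q = 0.006468
Then change container volume by factor 1.5 (V_new/V_old).
Step 2:
                   A          L          J          C
  init         3.048     0.8683     0.6923     0.2753
  Δ          0.02275    0.06826     0.0455   -0.06826
  eq           3.071     0.9365     0.7378     0.2071
  solve Keq expr → x = -0.02275; check Q = 0.006468

[J]_eq = 0.7378 M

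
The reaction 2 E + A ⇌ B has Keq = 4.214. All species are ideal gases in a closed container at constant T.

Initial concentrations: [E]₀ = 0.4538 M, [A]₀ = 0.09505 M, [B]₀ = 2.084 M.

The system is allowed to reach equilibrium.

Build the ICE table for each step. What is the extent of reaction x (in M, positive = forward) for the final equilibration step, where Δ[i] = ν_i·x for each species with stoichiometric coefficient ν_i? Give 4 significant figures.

Q₀ = 106.5 vs Keq = 4.214 ⇒ Q>K, reverse
Step 1:
                   E          A          B
  I           0.4538    0.09505      2.084
  C           0.5897     0.2949    -0.2949
  E            1.044     0.3899      1.789
  solve Keq expr → x = -0.2949; check Q = 4.214

x = -0.2949 M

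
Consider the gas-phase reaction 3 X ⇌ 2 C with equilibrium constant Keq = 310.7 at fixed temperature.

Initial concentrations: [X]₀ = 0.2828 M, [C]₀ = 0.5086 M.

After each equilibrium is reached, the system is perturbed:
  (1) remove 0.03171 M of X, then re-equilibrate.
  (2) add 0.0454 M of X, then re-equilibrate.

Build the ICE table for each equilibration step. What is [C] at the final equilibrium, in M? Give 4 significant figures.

[C]_eq = 0.6336 M

Q₀ = 11.44 vs Keq = 310.7 ⇒ Q<K, forward
Step 1:
                   X          C
  init        0.2828     0.5086
  Δ          -0.1749     0.1166
  eq          0.1079     0.6252
  solve Keq expr → x = 0.05828; check Q = 310.7
Then remove 0.03171 M of X.
Step 2:
                   X          C
  init       0.07624     0.6252
  Δ          0.02944   -0.01963
  eq          0.1057     0.6055
  solve Keq expr → x = -0.009813; check Q = 310.7
Then add 0.0454 M of X.
Step 3:
                   X          C
  init        0.1511     0.6055
  Δ         -0.04216     0.0281
  eq          0.1089     0.6336
  solve Keq expr → x = 0.01405; check Q = 310.7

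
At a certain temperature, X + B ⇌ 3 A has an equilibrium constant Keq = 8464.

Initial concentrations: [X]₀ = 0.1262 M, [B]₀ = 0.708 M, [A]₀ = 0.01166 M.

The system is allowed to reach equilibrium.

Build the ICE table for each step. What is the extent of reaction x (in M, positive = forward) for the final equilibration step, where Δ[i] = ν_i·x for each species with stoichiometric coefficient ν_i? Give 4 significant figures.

Q₀ = 1.7742e-05 vs Keq = 8464 ⇒ Q<K, forward
Step 1:
                    X           B           A
  Initial      0.1262       0.708     0.01166
  Change      -0.1262     -0.1262      0.3786
  Equil    1.2067e-05      0.5818      0.3902
  solve Keq expr → x = 0.1262; check Q = 8464

x = 0.1262 M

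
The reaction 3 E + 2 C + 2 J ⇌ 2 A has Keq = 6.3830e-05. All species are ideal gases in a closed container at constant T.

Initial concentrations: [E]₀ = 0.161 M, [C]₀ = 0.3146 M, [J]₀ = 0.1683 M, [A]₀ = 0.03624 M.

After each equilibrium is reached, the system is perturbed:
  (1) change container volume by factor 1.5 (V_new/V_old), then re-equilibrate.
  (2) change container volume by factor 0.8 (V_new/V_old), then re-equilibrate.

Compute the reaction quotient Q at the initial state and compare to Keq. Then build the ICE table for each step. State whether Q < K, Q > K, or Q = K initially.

Q₀ = 112.3 vs Keq = 6.3830e-05 ⇒ Q>K, reverse
Step 1:
                    E           C           J           A
  init          0.161      0.3146      0.1683     0.03624
  Δ           0.05427     0.03618     0.03618    -0.03618
  eq           0.2153      0.3508      0.2045  5.7239e-05
  solve Keq expr → x = -0.01809; check Q = 6.3830e-05
Then change container volume by factor 1.5 (V_new/V_old).
Step 2:
                    E           C           J           A
  init         0.1435      0.2339      0.1363  3.8160e-05
  Δ        3.6454e-05  2.4303e-05  2.4303e-05 -2.4303e-05
  eq           0.1436      0.2339      0.1363  1.3857e-05
  solve Keq expr → x = -1.2151e-05; check Q = 6.3830e-05
Then change container volume by factor 0.8 (V_new/V_old).
Step 3:
                    E           C           J           A
  init         0.1794      0.2923      0.1704  1.7321e-05
  Δ       -1.9394e-05 -1.2929e-05 -1.2929e-05  1.2929e-05
  eq           0.1794      0.2923      0.1704  3.0250e-05
  solve Keq expr → x = 6.4645e-06; check Q = 6.3830e-05

Q₀ = 112.3; Q > K (proceeds reverse)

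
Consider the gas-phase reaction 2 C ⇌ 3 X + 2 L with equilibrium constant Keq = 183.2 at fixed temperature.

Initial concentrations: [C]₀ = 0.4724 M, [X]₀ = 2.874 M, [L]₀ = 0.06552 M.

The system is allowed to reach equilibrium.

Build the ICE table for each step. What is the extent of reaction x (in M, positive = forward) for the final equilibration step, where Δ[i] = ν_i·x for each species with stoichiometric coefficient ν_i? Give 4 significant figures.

Q₀ = 0.4567 vs Keq = 183.2 ⇒ Q<K, forward
Step 1:
                  C         X         L
  Initial    0.4724     2.874   0.06552
  Change    -0.3056    0.4584    0.3056
  Equil      0.1668     3.332    0.3711
  solve Keq expr → x = 0.1528; check Q = 183.2

x = 0.1528 M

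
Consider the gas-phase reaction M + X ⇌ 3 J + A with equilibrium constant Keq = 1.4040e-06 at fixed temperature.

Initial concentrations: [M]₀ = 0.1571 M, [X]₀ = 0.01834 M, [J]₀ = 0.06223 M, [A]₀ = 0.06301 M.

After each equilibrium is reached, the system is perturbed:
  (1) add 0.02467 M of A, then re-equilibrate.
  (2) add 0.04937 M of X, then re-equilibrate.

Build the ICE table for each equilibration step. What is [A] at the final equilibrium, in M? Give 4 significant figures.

[A]_eq = 0.06919 M

Q₀ = 0.00527 vs Keq = 1.4040e-06 ⇒ Q>K, reverse
Step 1:
                    M           X           J           A
  Initial      0.1571     0.01834     0.06223     0.06301
  Change      0.01877     0.01877    -0.05631    -0.01877
  Equil        0.1759     0.03711    0.005917     0.04424
  solve Keq expr → x = -0.01877; check Q = 1.4040e-06
Then add 0.02467 M of A.
Step 2:
                    M           X           J           A
  Initial      0.1759     0.03711    0.005917     0.06891
  Change   2.6380e-04  2.6380e-04 -7.9140e-04 -2.6380e-04
  Equil        0.1761     0.03737    0.005125     0.06865
  solve Keq expr → x = -2.6380e-04; check Q = 1.4040e-06
Then add 0.04937 M of X.
Step 3:
                    M           X           J           A
  Initial      0.1761     0.08674    0.005125     0.06865
  Change  -5.4063e-04 -5.4063e-04    0.001622  5.4063e-04
  Equil        0.1756      0.0862    0.006747     0.06919
  solve Keq expr → x = 5.4063e-04; check Q = 1.4040e-06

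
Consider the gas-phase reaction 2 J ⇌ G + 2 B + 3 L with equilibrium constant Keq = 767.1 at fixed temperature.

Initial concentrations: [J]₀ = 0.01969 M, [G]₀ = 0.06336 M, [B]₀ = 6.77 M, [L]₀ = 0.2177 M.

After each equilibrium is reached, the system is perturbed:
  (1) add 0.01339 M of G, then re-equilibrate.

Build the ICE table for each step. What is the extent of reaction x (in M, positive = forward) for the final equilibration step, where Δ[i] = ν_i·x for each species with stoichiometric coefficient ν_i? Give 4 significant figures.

x = -3.0936e-04 M

Q₀ = 77.28 vs Keq = 767.1 ⇒ Q<K, forward
Step 1:
                  J         G         B         L
  Initial   0.01969   0.06336      6.77    0.2177
  Change   -0.01228  0.006141   0.01228   0.01842
  Equil    0.007407    0.0695     6.782    0.2361
  solve Keq expr → x = 0.006141; check Q = 767.1
Then add 0.01339 M of G.
Step 2:
                  J         G         B         L
  Initial  0.007407   0.08289     6.782    0.2361
  Change  6.1873e-04 -3.0936e-04 -6.1873e-04 -9.2809e-04
  Equil    0.008026   0.08258     6.782    0.2352
  solve Keq expr → x = -3.0936e-04; check Q = 767.1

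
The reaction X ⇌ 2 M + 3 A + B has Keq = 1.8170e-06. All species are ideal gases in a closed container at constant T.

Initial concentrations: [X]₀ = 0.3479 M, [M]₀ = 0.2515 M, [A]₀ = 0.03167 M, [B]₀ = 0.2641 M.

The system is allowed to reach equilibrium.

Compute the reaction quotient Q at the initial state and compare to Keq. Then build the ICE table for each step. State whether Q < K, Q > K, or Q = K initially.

Q₀ = 1.5252e-06; Q < K (proceeds forward)

Q₀ = 1.5252e-06 vs Keq = 1.8170e-06 ⇒ Q<K, forward
Step 1:
                    X           M           A           B
  init         0.3479      0.2515     0.03167      0.2641
  Δ       -5.8522e-04     0.00117    0.001756  5.8522e-04
  eq           0.3473      0.2527     0.03343      0.2647
  solve Keq expr → x = 5.8522e-04; check Q = 1.8170e-06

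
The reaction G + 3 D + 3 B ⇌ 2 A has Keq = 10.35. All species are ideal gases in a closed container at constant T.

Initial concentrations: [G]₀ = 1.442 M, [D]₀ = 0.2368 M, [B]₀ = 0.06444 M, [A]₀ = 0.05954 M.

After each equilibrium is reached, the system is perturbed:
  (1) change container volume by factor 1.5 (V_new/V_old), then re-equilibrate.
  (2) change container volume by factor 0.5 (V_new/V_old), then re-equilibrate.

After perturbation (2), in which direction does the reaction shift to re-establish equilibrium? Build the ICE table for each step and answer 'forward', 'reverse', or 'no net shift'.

Q₀ = 691.9 vs Keq = 10.35 ⇒ Q>K, reverse
Step 1:
                  G         D         B         A
  Initial     1.442    0.2368   0.06444   0.05954
  Change    0.01761   0.05282   0.05282  -0.03521
  Equil        1.46    0.2896    0.1173   0.02433
  solve Keq expr → x = -0.01761; check Q = 10.35
Then change container volume by factor 1.5 (V_new/V_old).
Step 2:
                  G         D         B         A
  Initial    0.9731    0.1931   0.07817   0.01622
  Change   0.004085   0.01226   0.01226  -0.00817
  Equil      0.9772    0.2053   0.09043  0.008047
  solve Keq expr → x = -0.004085; check Q = 10.35
Then change container volume by factor 0.5 (V_new/V_old).
Step 3:
                  G         D         B         A
  Initial     1.954    0.4107    0.1809   0.01609
  Change   -0.01583  -0.04749  -0.04749   0.03166
  Equil       1.938    0.3632    0.1334   0.04775
  solve Keq expr → x = 0.01583; check Q = 10.35

Direction: forward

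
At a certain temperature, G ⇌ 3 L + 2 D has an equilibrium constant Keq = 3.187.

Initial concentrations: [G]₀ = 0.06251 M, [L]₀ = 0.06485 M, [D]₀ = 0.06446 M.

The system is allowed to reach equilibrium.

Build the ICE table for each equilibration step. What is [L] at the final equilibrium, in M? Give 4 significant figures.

Q₀ = 1.8128e-05 vs Keq = 3.187 ⇒ Q<K, forward
Step 1:
                  G         L         D
  I         0.06251   0.06485   0.06446
  C        -0.06233     0.187    0.1247
  E       1.7926e-04    0.2518    0.1891
  solve Keq expr → x = 0.06233; check Q = 3.187

[L]_eq = 0.2518 M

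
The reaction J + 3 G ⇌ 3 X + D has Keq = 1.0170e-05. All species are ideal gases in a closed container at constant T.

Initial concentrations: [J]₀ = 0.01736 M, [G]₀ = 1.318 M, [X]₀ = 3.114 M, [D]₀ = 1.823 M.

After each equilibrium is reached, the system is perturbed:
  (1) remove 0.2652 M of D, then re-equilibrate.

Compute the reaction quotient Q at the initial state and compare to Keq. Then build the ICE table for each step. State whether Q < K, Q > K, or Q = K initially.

Q₀ = 1385; Q > K (proceeds reverse)

Q₀ = 1385 vs Keq = 1.0170e-05 ⇒ Q>K, reverse
Step 1:
                  J         G         X         D
  init      0.01736     1.318     3.114     1.823
  Δ           1.004     3.013    -3.013    -1.004
  eq          1.022     4.331     0.101    0.8187
  solve Keq expr → x = -1.004; check Q = 1.0170e-05
Then remove 0.2652 M of D.
Step 2:
                  J         G         X         D
  init        1.022     4.331     0.101    0.5535
  Δ        -0.00442  -0.01326   0.01326   0.00442
  eq          1.017     4.318    0.1143    0.5579
  solve Keq expr → x = 0.00442; check Q = 1.0170e-05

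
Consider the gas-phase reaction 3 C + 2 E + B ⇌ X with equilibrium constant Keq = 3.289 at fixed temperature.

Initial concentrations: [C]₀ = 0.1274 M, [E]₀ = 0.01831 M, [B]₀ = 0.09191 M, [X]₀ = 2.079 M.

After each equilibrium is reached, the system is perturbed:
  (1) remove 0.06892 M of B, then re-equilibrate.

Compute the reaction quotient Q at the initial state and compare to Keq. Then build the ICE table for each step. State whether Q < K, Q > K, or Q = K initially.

Q₀ = 3.2629e+07; Q > K (proceeds reverse)

Q₀ = 3.2629e+07 vs Keq = 3.289 ⇒ Q>K, reverse
Step 1:
                  C         E         B         X
  Initial    0.1274   0.01831   0.09191     2.079
  Change      1.116    0.7442    0.3721   -0.3721
  Equil       1.244    0.7625     0.464     1.707
  solve Keq expr → x = -0.3721; check Q = 3.289
Then remove 0.06892 M of B.
Step 2:
                  C         E         B         X
  Initial     1.244    0.7625    0.3951     1.707
  Change    0.03131   0.02087   0.01044  -0.01044
  Equil       1.275    0.7834    0.4055     1.696
  solve Keq expr → x = -0.01044; check Q = 3.289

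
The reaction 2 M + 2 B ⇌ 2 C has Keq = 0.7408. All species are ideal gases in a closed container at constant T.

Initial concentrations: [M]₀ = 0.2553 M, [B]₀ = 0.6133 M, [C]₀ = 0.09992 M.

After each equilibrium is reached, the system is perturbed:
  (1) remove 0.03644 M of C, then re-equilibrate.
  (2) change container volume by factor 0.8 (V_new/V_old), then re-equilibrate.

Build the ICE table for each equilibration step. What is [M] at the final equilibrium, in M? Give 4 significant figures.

[M]_eq = 0.2491 M

Q₀ = 0.4072 vs Keq = 0.7408 ⇒ Q<K, forward
Step 1:
                  M         B         C
  Initial    0.2553    0.6133   0.09992
  Change   -0.02014  -0.02014   0.02014
  Equil      0.2352    0.5932    0.1201
  solve Keq expr → x = 0.01007; check Q = 0.7408
Then remove 0.03644 M of C.
Step 2:
                  M         B         C
  Initial    0.2352    0.5932   0.08362
  Change   -0.02151  -0.02151   0.02151
  Equil      0.2137    0.5717    0.1051
  solve Keq expr → x = 0.01075; check Q = 0.7408
Then change container volume by factor 0.8 (V_new/V_old).
Step 3:
                  M         B         C
  Initial    0.2671    0.7146    0.1314
  Change   -0.01796  -0.01796   0.01796
  Equil      0.2491    0.6966    0.1494
  solve Keq expr → x = 0.008978; check Q = 0.7408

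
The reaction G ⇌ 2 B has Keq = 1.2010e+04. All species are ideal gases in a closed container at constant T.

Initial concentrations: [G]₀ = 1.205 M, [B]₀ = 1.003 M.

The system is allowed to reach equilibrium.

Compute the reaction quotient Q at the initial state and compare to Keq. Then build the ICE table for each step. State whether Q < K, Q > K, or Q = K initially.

Q₀ = 0.8349 vs Keq = 1.2010e+04 ⇒ Q<K, forward
Step 1:
                   G          B
  Initial      1.205      1.003
  Change      -1.204      2.408
  Equil   9.6880e-04      3.411
  solve Keq expr → x = 1.204; check Q = 1.2010e+04

Q₀ = 0.8349; Q < K (proceeds forward)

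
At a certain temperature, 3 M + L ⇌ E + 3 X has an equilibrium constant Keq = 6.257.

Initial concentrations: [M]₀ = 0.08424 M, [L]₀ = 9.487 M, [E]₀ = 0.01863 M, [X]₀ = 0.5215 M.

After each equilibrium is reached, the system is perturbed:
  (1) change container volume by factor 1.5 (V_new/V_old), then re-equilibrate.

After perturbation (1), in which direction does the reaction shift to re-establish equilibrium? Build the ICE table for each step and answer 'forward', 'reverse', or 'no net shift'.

Q₀ = 0.4659 vs Keq = 6.257 ⇒ Q<K, forward
Step 1:
                   M          L          E          X
  Initial    0.08424      9.487    0.01863     0.5215
  Change    -0.03882   -0.01294    0.01294    0.03882
  Equil      0.04542      9.474    0.03157     0.5603
  solve Keq expr → x = 0.01294; check Q = 6.257
Then change container volume by factor 1.5 (V_new/V_old).
Step 2:
                   M          L          E          X
  Initial    0.03028      6.316    0.02105     0.3735
  Change           0          0          0          0
  Equil      0.03028      6.316    0.02105     0.3735
  solve Keq expr → x = 0; check Q = 6.257

Direction: no net shift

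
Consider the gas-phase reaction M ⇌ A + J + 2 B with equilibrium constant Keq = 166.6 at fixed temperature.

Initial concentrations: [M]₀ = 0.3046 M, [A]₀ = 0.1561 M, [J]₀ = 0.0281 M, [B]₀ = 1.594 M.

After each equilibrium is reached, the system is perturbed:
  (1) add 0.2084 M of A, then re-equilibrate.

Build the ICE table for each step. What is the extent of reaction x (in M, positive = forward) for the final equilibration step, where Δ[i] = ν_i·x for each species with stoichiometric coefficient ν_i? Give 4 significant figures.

Q₀ = 0.03659 vs Keq = 166.6 ⇒ Q<K, forward
Step 1:
                  M         A         J         B
  I          0.3046    0.1561    0.0281     1.594
  C         -0.3003    0.3003    0.3003    0.6005
  E        0.004332    0.4564    0.3284     2.195
  solve Keq expr → x = 0.3003; check Q = 166.6
Then add 0.2084 M of A.
Step 2:
                  M         A         J         B
  I        0.004332    0.6648    0.3284     2.195
  C        0.001902 -0.001902 -0.001902 -0.003804
  E        0.006234    0.6629    0.3265     2.191
  solve Keq expr → x = -0.001902; check Q = 166.6

x = -0.001902 M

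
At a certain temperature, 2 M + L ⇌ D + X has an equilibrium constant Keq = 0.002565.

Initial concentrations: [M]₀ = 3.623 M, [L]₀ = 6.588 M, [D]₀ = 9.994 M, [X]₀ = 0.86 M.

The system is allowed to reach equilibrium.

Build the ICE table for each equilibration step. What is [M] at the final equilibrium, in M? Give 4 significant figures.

[M]_eq = 5.23 M

Q₀ = 0.09939 vs Keq = 0.002565 ⇒ Q>K, reverse
Step 1:
                  M         L         D         X
  I           3.623     6.588     9.994      0.86
  C           1.607    0.8036   -0.8036   -0.8036
  E            5.23     7.392      9.19   0.05643
  solve Keq expr → x = -0.8036; check Q = 0.002565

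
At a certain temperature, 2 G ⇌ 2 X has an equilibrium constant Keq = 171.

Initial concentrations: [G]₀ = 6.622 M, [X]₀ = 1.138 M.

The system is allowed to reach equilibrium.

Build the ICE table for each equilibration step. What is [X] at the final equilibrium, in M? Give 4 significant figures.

[X]_eq = 7.209 M

Q₀ = 0.02953 vs Keq = 171 ⇒ Q<K, forward
Step 1:
                   G          X
  Initial      6.622      1.138
  Change      -6.071      6.071
  Equil       0.5513      7.209
  solve Keq expr → x = 3.035; check Q = 171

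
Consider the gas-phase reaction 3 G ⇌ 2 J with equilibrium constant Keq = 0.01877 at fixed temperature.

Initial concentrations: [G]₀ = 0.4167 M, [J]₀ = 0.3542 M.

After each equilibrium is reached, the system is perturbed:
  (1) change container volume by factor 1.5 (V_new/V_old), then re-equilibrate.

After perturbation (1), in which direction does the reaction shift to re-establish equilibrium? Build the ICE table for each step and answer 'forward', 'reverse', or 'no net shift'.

Q₀ = 1.734 vs Keq = 0.01877 ⇒ Q>K, reverse
Step 1:
                    G           J
  init         0.4167      0.3542
  Δ             0.384      -0.256
  eq           0.8007     0.09817
  solve Keq expr → x = -0.128; check Q = 0.01877
Then change container volume by factor 1.5 (V_new/V_old).
Step 2:
                    G           J
  init         0.5338     0.06545
  Δ           0.01468    -0.00979
  eq           0.5485     0.05566
  solve Keq expr → x = -0.004895; check Q = 0.01877

Direction: reverse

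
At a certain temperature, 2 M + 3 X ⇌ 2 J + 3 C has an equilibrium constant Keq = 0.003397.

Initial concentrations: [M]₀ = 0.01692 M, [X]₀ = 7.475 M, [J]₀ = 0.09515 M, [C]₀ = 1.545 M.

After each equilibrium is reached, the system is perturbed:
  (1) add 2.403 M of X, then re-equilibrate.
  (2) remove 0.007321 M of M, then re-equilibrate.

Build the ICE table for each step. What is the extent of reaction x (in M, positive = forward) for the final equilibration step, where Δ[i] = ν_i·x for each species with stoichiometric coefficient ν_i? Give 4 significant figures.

x = -0.001757 M

Q₀ = 0.2792 vs Keq = 0.003397 ⇒ Q>K, reverse
Step 1:
                    M           X           J           C
  init        0.01692       7.475     0.09515       1.545
  Δ           0.04986     0.07479    -0.04986    -0.07479
  eq          0.06678        7.55     0.04529        1.47
  solve Keq expr → x = -0.02493; check Q = 0.003397
Then add 2.403 M of X.
Step 2:
                    M           X           J           C
  init        0.06678       9.953     0.04529        1.47
  Δ          -0.01094    -0.01641     0.01094     0.01641
  eq          0.05584       9.936     0.05623       1.487
  solve Keq expr → x = 0.005471; check Q = 0.003397
Then remove 0.007321 M of M.
Step 3:
                    M           X           J           C
  init        0.04851       9.936     0.05623       1.487
  Δ          0.003513     0.00527   -0.003513    -0.00527
  eq          0.05203       9.942     0.05272       1.481
  solve Keq expr → x = -0.001757; check Q = 0.003397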